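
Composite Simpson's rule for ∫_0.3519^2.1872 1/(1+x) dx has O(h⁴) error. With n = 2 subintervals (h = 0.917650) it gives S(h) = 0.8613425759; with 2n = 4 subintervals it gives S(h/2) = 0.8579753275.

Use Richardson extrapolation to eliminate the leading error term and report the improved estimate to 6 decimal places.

Leading term ∝ h^4; use weight 16 = 2^4.
2^4 × A(h/2) = 13.7276052400; minus A(h) gives 12.8662626641.
Divide by 2^4 − 1 = 15.
R = 12.8662626641/15 = 0.8577508443
Shift from A(h/2): −0.0002244832.

0.857751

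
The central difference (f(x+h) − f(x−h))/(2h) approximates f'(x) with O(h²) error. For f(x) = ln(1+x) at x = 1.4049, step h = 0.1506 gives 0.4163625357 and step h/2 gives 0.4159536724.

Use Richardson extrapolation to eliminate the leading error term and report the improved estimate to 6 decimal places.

0.415817

r = 2, so 2^r = 4.
2^2 × A(h/2) = 1.6638146896; minus A(h) gives 1.2474521539.
Divide by 2^2 − 1 = 3.
So the Richardson estimate is 0.4158173846.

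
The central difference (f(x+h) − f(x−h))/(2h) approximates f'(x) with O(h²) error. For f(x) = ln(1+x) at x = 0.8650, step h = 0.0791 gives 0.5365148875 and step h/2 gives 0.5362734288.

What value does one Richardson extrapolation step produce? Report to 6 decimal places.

r = 2: numerator weight 4, denominator 3.
Difference of the inputs: 0.5362734288 − 0.5365148875 = -0.0002414587
Correction (A(h/2) − A(h))/(4 − 1) = (-0.0002414587)/3 = -0.0000804862
R = A(h/2) + (A(h/2) − A(h))/3 = 0.5362734288 − 0.0000804862 = 0.5361929426
Gap between inputs: 2.415e-04; correction applied: −0.0000804862.

0.536193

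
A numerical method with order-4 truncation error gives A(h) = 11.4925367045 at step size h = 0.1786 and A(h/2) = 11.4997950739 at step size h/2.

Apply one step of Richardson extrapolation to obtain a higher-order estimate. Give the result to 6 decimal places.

With r = 4 the leading error scales as h^4, so the weight is 2^4 = 16.
Numerator 16·A(h/2) − A(h) = 16·11.4997950739 − 11.4925367045 = 172.5041844779
Divide by 2^4 − 1 = 15.
(16·11.4997950739 − 11.4925367045)/(16 − 1) = 11.5002789652

11.500279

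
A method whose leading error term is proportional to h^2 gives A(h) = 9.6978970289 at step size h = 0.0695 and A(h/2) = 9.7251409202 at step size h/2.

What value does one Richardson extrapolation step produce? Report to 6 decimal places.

9.734222

Order 2 gives 2^r = 4 and 2^r − 1 = 3.
4 × 9.7251409202 − 9.6978970289 = 29.2026666519
Divide by 2^2 − 1 = 3.
(4 × 9.7251409202 − 9.6978970289)/(4 − 1) = 9.7342222173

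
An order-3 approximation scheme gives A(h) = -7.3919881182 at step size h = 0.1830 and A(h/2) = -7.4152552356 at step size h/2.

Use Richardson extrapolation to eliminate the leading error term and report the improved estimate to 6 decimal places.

-7.418579

With r = 3 the leading error scales as h^3, so the weight is 2^3 = 8.
Numerator 8*A(h/2) − A(h) = 8*(-7.4152552356) − (-7.3919881182) = -51.9300537666
(8*(-7.4152552356) − (-7.3919881182))/(8 − 1) = -7.4185791095
Shift from A(h/2): −0.0033238739.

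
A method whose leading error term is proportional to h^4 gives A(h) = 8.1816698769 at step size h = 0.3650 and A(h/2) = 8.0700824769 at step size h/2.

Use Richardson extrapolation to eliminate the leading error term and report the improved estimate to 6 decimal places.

8.062643

Error is O(h^4); halving h shrinks it by 2^4 = 16.
2^4 × A(h/2) = 129.1213196304; minus A(h) gives 120.9396497535.
Denominator 16 − 1 = 15.
Result: 8.0626433169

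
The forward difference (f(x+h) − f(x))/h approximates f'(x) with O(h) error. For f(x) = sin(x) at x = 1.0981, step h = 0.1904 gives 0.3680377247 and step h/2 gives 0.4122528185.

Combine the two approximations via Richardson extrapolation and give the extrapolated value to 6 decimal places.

The method has order 1: 2^1 = 2.
Numerator 2*A(h/2) − A(h) = 2*0.4122528185 − 0.3680377247 = 0.4564679123
(2*0.4122528185 − 0.3680377247)/(2 − 1) = 0.4564679123

0.456468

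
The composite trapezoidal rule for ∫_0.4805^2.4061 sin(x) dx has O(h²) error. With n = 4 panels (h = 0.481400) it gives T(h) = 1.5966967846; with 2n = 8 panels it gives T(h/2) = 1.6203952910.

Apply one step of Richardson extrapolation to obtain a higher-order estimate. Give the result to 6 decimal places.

The method has order 2: 2^2 = 4.
4 × 1.6203952910 − 1.5966967846 = 4.8848843794
4.8848843794 ÷ 3 = 1.6282947931

1.628295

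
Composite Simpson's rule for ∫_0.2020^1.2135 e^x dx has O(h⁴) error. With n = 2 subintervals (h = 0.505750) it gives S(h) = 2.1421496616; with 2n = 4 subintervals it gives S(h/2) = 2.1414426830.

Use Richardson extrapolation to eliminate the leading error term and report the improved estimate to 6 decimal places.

Method order is 4; weight 2^4 = 16.
16·2.1414426830 = 34.2630829280; subtract 2.1421496616 → 32.1209332664
R = 32.1209332664/15 = 2.1413955511

2.141396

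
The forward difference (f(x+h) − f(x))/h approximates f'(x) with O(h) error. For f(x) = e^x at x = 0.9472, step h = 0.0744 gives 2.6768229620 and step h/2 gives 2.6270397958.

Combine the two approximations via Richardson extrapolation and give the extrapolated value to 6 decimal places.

With r = 1 the leading error scales as h^1, so the weight is 2^1 = 2.
Numerator 2 × A(h/2) − A(h) = 2 × 2.6270397958 − 2.6768229620 = 2.5772566296
Denominator 2 − 1 = 1.
So the Richardson estimate is 2.5772566296.
Correction |R − A(h/2)| = 4.978e-02; gap |A(h/2) − A(h)| = 4.978e-02.

2.577257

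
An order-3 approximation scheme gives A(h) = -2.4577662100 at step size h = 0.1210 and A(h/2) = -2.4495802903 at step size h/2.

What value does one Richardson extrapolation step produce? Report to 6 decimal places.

-2.448411

r = 3: numerator weight 8, denominator 7.
2^3 × A(h/2) = -19.5966423224; minus A(h) gives -17.1388761124.
R = (-17.1388761124)/7 = -2.4484108732
Gap between inputs: 8.186e-03; correction applied: +0.0011694171.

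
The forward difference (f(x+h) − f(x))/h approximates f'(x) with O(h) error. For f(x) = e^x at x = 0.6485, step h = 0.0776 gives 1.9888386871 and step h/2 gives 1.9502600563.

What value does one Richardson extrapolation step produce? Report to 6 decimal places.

Leading term ∝ h^1; use weight 2 = 2^1.
2^1 × A(h/2) = 3.9005201126; minus A(h) gives 1.9116814255.
Denominator 2 − 1 = 1.
So the Richardson estimate is 1.9116814255.
Shift from A(h/2): −0.0385786308.

1.911681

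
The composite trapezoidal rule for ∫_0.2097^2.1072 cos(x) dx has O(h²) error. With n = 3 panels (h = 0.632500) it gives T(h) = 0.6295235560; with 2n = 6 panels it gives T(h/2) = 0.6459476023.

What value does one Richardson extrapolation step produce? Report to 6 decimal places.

Order 2 gives 2^r = 4 and 2^r − 1 = 3.
Top: 4(0.6459476023) − (0.6295235560) = 1.9542668532
Divide by 2^2 − 1 = 3.
(4·0.6459476023 − 0.6295235560)/(4 − 1) = 0.6514222844

0.651422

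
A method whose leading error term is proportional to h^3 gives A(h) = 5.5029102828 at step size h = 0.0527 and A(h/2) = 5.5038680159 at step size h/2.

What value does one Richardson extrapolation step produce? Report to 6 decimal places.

5.504005

Method order is 3; weight 2^3 = 8.
8×5.5038680159 = 44.0309441272; subtract 5.5029102828 → 38.5280338444
(8×5.5038680159 − 5.5029102828)/(8 − 1) = 5.5040048349
Correction |R − A(h/2)| = 1.368e-04; gap |A(h/2) − A(h)| = 9.577e-04.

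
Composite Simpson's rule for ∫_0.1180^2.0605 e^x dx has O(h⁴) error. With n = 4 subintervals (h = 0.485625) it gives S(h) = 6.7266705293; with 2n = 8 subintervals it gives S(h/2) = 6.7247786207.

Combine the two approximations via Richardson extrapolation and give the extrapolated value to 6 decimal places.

6.724652

r = 4, so 2^r = 16.
Top: 16(6.7247786207) − (6.7266705293) = 100.8697874019
Divide by 2^4 − 1 = 15.
Result: 6.7246524935
Gap between inputs: 1.892e-03; correction applied: −0.0001261272.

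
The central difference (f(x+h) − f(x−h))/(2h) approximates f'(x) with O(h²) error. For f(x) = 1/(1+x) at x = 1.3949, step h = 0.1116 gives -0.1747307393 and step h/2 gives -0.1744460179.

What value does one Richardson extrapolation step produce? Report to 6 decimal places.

-0.174351

The method has order 2: 2^2 = 4.
Numerator 4 × A(h/2) − A(h) = 4 × (-0.1744460179) − (-0.1747307393) = -0.5230533323
Divide by 2^2 − 1 = 3.
Extrapolated: (-0.5230533323) / 3 = -0.1743511108
Correction |R − A(h/2)| = 9.491e-05; gap |A(h/2) − A(h)| = 2.847e-04.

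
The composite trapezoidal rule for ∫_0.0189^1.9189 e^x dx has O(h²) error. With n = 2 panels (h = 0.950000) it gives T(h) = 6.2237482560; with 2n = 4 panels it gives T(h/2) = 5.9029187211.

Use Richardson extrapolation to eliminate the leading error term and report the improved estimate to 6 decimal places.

5.795976

Error is O(h^2); halving h shrinks it by 2^2 = 4.
Weighted: 23.6116748844 − 6.2237482560 = 17.3879266284
Extrapolated: 17.3879266284 / 3 = 5.7959755428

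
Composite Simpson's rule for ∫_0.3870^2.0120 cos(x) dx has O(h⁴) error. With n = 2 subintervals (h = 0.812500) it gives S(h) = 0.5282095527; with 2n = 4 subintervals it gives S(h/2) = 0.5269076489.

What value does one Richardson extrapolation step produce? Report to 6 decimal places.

Method order is 4; weight 2^4 = 16.
2^4×A(h/2) = 8.4305223824; minus A(h) gives 7.9023128297.
Divide by 2^4 − 1 = 15.
R = 7.9023128297/15 = 0.5268208553

0.526821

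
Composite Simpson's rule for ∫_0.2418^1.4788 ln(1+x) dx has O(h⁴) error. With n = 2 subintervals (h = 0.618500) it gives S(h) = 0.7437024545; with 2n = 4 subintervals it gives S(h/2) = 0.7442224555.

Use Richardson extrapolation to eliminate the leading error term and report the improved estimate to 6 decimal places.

Error is O(h^4); halving h shrinks it by 2^4 = 16.
Top: 16(0.7442224555) − (0.7437024545) = 11.1638568335
(16·0.7442224555 − 0.7437024545)/(16 − 1) = 0.7442571222

0.744257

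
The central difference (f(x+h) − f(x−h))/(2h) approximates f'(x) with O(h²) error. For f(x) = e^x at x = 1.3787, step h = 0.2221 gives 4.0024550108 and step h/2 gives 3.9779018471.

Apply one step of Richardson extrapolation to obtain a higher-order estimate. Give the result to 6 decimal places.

3.969717

Leading term ∝ h^2; use weight 4 = 2^2.
4×3.9779018471 = 15.9116073884; 15.9116073884 − 4.0024550108 = 11.9091523776
Divide by 2^2 − 1 = 3.
11.9091523776 ÷ 3 = 3.9697174592
Correction |R − A(h/2)| = 8.184e-03; gap |A(h/2) − A(h)| = 2.455e-02.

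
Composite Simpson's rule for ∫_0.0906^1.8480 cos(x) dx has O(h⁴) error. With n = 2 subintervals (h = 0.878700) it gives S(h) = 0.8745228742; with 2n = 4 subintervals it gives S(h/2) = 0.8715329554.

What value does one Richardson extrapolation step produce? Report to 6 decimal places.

With r = 4 the leading error scales as h^4, so the weight is 2^4 = 16.
Numerator 16*A(h/2) − A(h) = 16*0.8715329554 − 0.8745228742 = 13.0700044122
(16*0.8715329554 − 0.8745228742)/(16 − 1) = 0.8713336275

0.871334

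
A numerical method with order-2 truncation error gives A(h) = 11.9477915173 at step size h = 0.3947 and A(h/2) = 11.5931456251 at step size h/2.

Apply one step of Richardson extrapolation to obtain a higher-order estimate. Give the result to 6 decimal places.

11.474930

r = 2, so 2^r = 4.
A(h/2) − A(h) = 11.5931456251 − 11.9477915173 = -0.3546458922
Correction (A(h/2) − A(h))/(4 − 1) = (-0.3546458922)/3 = -0.1182152974
R = A(h/2) + (A(h/2) − A(h))/3 = 11.5931456251 − 0.1182152974 = 11.4749303277
Shift from A(h/2): −0.1182152974.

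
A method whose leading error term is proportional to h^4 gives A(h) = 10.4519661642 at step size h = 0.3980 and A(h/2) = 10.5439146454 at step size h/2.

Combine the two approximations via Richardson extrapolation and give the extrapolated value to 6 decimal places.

With r = 4 the leading error scales as h^4, so the weight is 2^4 = 16.
16×10.5439146454 − 10.4519661642 = 158.2506681622
Denominator 16 − 1 = 15.
158.2506681622 ÷ 15 = 10.5500445441
Shift from A(h/2): +0.0061298987.

10.550045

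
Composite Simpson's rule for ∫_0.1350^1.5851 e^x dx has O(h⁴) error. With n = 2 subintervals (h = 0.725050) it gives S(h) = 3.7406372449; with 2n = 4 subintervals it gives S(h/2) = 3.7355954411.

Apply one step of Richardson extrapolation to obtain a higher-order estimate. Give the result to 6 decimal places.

3.735259

r = 4, so 2^r = 16.
Weighted: 59.7695270576 − 3.7406372449 = 56.0288898127
R = 56.0288898127/15 = 3.7352593208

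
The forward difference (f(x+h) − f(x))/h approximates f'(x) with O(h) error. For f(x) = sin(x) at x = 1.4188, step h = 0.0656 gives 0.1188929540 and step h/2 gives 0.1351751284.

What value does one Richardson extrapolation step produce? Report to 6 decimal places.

Order 1 gives 2^r = 2 and 2^r − 1 = 1.
2·0.1351751284 = 0.2703502568; subtract 0.1188929540 → 0.1514573028
(2·0.1351751284 − 0.1188929540)/(2 − 1) = 0.1514573028

0.151457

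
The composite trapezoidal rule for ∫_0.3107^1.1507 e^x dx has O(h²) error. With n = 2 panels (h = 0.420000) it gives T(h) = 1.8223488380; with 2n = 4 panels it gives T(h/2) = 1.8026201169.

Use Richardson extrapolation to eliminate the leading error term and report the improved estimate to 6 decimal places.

1.796044

Method order is 2; weight 2^2 = 4.
4·1.8026201169 = 7.2104804676; subtract 1.8223488380 → 5.3881316296
5.3881316296 ÷ 3 = 1.7960438765
Shift from A(h/2): −0.0065762404.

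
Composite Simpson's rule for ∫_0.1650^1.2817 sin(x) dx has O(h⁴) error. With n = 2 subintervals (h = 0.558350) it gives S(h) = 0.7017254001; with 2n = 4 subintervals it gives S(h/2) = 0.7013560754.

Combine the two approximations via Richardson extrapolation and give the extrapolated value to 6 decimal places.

0.701331

Error is O(h^4); halving h shrinks it by 2^4 = 16.
2^4·A(h/2) = 11.2216972064; minus A(h) gives 10.5199718063.
Extrapolated: 10.5199718063 / 15 = 0.7013314538
Correction |R − A(h/2)| = 2.462e-05; gap |A(h/2) − A(h)| = 3.693e-04.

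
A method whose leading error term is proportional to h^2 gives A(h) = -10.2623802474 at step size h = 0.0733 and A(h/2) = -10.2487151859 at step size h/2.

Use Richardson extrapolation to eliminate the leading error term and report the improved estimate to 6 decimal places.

Order 2 gives 2^r = 4 and 2^r − 1 = 3.
Numerator 4 × A(h/2) − A(h) = 4 × (-10.2487151859) − (-10.2623802474) = -30.7324804962
Divide by 2^2 − 1 = 3.
(-30.7324804962) ÷ 3 = -10.2441601654
Correction |R − A(h/2)| = 4.555e-03; gap |A(h/2) − A(h)| = 1.367e-02.

-10.244160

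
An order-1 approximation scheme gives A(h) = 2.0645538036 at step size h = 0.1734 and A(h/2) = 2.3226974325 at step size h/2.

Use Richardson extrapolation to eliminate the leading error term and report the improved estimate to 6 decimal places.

Leading term ∝ h^1; use weight 2 = 2^1.
Numerator 2×A(h/2) − A(h) = 2×2.3226974325 − 2.0645538036 = 2.5808410614
Divide by 2^1 − 1 = 1.
Extrapolated: 2.5808410614 / 1 = 2.5808410614

2.580841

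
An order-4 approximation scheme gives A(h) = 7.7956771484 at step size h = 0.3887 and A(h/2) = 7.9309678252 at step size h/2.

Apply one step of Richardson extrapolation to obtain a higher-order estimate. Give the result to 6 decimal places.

Leading term ∝ h^4; use weight 16 = 2^4.
Weighted: 126.8954852032 − 7.7956771484 = 119.0998080548
R = 119.0998080548/15 = 7.9399872037

7.939987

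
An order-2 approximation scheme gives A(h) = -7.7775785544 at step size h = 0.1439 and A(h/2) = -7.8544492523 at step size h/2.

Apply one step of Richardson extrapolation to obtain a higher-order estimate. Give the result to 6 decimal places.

Method order is 2; weight 2^2 = 4.
4 × (-7.8544492523) = -31.4177970092; subtract (-7.7775785544) → -23.6402184548
Denominator 4 − 1 = 3.
R = (-23.6402184548)/3 = -7.8800728183
Gap between inputs: 7.687e-02; correction applied: −0.0256235660.

-7.880073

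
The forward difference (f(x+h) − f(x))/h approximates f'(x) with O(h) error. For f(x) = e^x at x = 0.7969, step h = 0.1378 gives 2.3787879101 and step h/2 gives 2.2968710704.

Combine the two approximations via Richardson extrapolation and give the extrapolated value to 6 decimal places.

2.214954

r = 1: numerator weight 2, denominator 1.
2 × 2.2968710704 = 4.5937421408; subtract 2.3787879101 → 2.2149542307
Divide by 2^1 − 1 = 1.
Extrapolated: 2.2149542307 / 1 = 2.2149542307
Correction |R − A(h/2)| = 8.192e-02; gap |A(h/2) − A(h)| = 8.192e-02.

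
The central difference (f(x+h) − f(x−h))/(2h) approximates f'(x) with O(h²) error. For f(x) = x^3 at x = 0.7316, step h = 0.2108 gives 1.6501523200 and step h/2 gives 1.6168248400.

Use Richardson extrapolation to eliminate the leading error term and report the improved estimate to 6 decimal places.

1.605716

Error is O(h^2); halving h shrinks it by 2^2 = 4.
Top: 4(1.6168248400) − (1.6501523200) = 4.8171470400
(4 × 1.6168248400 − 1.6501523200)/(4 − 1) = 1.6057156800
Gap between inputs: 3.333e-02; correction applied: −0.0111091600.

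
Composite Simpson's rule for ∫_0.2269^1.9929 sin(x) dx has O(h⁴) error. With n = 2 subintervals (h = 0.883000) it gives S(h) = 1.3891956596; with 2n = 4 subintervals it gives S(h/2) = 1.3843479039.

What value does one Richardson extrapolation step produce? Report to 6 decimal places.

r = 4, so 2^r = 16.
16 × 1.3843479039 = 22.1495664624; subtract 1.3891956596 → 20.7603708028
Divide by 2^4 − 1 = 15.
(16 × 1.3843479039 − 1.3891956596)/(16 − 1) = 1.3840247202
Shift from A(h/2): −0.0003231837.

1.384025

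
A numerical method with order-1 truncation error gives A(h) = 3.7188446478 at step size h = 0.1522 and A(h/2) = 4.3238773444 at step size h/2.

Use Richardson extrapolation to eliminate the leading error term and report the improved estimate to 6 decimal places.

Error is O(h^1); halving h shrinks it by 2^1 = 2.
A(h/2) − A(h) = 4.3238773444 − 3.7188446478 = 0.6050326966
Correction (A(h/2) − A(h))/(2 − 1) = 0.6050326966/1 = 0.6050326966
R = 4.3238773444 + 0.6050326966 = 4.9289100410
Correction |R − A(h/2)| = 6.050e-01; gap |A(h/2) − A(h)| = 6.050e-01.

4.928910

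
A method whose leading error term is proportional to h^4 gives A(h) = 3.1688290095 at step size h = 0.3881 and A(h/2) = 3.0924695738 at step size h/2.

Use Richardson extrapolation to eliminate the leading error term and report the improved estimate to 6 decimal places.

3.087379

r = 4, so 2^r = 16.
Numerator 16 × A(h/2) − A(h) = 16 × 3.0924695738 − 3.1688290095 = 46.3106841713
Extrapolated: 46.3106841713 / 15 = 3.0873789448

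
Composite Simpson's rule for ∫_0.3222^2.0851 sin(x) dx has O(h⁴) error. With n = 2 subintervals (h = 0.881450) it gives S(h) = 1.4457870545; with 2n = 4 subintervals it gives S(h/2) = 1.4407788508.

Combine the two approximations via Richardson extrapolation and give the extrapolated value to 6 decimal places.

Method order is 4; weight 2^4 = 16.
Difference of the inputs: 1.4407788508 − 1.4457870545 = -0.0050082037
Divide by 2^4 − 1 = 15: (-0.0050082037)/15 = -0.0003338802
R = 1.4407788508 − 0.0003338802 = 1.4404449706

1.440445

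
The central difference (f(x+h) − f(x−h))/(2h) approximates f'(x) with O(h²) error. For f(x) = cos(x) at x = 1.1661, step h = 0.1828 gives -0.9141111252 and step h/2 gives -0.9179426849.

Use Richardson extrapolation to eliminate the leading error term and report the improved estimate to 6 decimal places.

The method has order 2: 2^2 = 4.
4·(-0.9179426849) = -3.6717707396; (-3.6717707396) − (-0.9141111252) = -2.7576596144
Extrapolated: (-2.7576596144) / 3 = -0.9192198715

-0.919220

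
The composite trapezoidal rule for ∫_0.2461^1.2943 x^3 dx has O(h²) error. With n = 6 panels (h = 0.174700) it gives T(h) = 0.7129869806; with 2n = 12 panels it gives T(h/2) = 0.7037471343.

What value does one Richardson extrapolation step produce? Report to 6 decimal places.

0.700667

Leading term ∝ h^2; use weight 4 = 2^2.
Top: 4(0.7037471343) − (0.7129869806) = 2.1020015566
Denominator 4 − 1 = 3.
(4·0.7037471343 − 0.7129869806)/(4 − 1) = 0.7006671855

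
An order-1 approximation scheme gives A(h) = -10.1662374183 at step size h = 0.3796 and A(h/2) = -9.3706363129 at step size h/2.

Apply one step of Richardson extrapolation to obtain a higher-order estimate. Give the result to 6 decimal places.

-8.575035

r = 1: numerator weight 2, denominator 1.
A(h/2) − A(h) = -9.3706363129 − (-10.1662374183) = 0.7956011054
Correction (A(h/2) − A(h))/(2 − 1) = 0.7956011054/1 = 0.7956011054
R = A(h/2) + (A(h/2) − A(h))/1 = -9.3706363129 + 0.7956011054 = -8.5750352075
Shift from A(h/2): +0.7956011054.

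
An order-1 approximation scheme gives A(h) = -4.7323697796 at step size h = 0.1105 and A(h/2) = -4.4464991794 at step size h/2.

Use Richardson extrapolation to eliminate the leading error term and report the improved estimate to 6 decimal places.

-4.160629

r = 1: numerator weight 2, denominator 1.
2^1*A(h/2) = -8.8929983588; minus A(h) gives -4.1606285792.
(2*(-4.4464991794) − (-4.7323697796))/(2 − 1) = -4.1606285792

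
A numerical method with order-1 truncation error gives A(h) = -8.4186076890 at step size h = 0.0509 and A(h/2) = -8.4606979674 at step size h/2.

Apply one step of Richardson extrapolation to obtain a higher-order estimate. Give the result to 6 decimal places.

Leading term ∝ h^1; use weight 2 = 2^1.
2×(-8.4606979674) − (-8.4186076890) = -8.5027882458
Divide by 2^1 − 1 = 1.
Result: -8.5027882458
Shift from A(h/2): −0.0420902784.

-8.502788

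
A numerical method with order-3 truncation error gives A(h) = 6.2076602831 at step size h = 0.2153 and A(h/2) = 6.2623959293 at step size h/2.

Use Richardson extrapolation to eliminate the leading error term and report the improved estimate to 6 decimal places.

6.270215

Error is O(h^3); halving h shrinks it by 2^3 = 8.
8·6.2623959293 − 6.2076602831 = 43.8915071513
(8·6.2623959293 − 6.2076602831)/(8 − 1) = 6.2702153073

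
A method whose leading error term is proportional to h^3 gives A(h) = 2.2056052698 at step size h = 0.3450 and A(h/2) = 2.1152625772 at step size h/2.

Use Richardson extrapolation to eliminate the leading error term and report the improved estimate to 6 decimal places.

2.102356

With r = 3 the leading error scales as h^3, so the weight is 2^3 = 8.
A(h/2) − A(h) = 2.1152625772 − 2.2056052698 = -0.0903426926
Divide by 2^3 − 1 = 7: (-0.0903426926)/7 = -0.0129060989
R = A(h/2) + (A(h/2) − A(h))/7 = 2.1152625772 − 0.0129060989 = 2.1023564783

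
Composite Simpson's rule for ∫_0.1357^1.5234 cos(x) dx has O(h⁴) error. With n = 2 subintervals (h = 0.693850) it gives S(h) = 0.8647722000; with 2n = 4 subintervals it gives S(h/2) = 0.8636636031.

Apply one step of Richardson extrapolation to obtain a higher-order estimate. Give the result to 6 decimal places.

With r = 4 the leading error scales as h^4, so the weight is 2^4 = 16.
Top: 16(0.8636636031) − (0.8647722000) = 12.9538454496
(16*0.8636636031 − 0.8647722000)/(16 − 1) = 0.8635896966

0.863590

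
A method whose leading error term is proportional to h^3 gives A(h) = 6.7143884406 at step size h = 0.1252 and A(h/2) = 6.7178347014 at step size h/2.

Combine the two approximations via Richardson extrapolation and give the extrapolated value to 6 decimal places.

Error is O(h^3); halving h shrinks it by 2^3 = 8.
Numerator 8*A(h/2) − A(h) = 8*6.7178347014 − 6.7143884406 = 47.0282891706
Denominator 8 − 1 = 7.
Extrapolated: 47.0282891706 / 7 = 6.7183270244

6.718327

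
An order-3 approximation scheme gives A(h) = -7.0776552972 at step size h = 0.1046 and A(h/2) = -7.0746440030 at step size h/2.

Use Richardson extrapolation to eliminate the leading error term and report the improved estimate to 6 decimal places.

The method has order 3: 2^3 = 8.
Numerator 8 × A(h/2) − A(h) = 8 × (-7.0746440030) − (-7.0776552972) = -49.5194967268
(8 × (-7.0746440030) − (-7.0776552972))/(8 − 1) = -7.0742138181
Gap between inputs: 3.011e-03; correction applied: +0.0004301849.

-7.074214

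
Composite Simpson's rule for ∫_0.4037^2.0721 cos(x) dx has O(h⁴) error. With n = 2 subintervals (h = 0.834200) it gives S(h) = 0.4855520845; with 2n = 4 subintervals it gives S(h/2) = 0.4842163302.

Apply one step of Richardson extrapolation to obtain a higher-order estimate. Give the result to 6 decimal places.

Order 4 gives 2^r = 16 and 2^r − 1 = 15.
Weighted: 7.7474612832 − 0.4855520845 = 7.2619091987
Extrapolated: 7.2619091987 / 15 = 0.4841272799
Gap between inputs: 1.336e-03; correction applied: −0.0000890503.

0.484127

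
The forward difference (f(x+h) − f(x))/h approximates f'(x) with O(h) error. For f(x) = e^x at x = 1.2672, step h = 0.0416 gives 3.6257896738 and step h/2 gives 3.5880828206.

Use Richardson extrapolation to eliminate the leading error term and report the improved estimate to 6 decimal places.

r = 1: numerator weight 2, denominator 1.
Weighted: 7.1761656412 − 3.6257896738 = 3.5503759674
R = 3.5503759674/1 = 3.5503759674

3.550376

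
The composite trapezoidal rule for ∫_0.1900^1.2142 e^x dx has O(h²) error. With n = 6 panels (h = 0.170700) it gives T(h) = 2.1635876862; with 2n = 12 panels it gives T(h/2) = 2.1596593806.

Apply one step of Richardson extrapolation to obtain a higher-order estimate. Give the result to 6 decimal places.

Method order is 2; weight 2^2 = 4.
Numerator 4*A(h/2) − A(h) = 4*2.1596593806 − 2.1635876862 = 6.4750498362
Divide by 2^2 − 1 = 3.
So the Richardson estimate is 2.1583499454.
Gap between inputs: 3.928e-03; correction applied: −0.0013094352.

2.158350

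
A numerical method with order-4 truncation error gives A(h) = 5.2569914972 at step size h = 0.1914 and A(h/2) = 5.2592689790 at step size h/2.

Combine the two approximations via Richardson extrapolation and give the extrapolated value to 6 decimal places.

With r = 4 the leading error scales as h^4, so the weight is 2^4 = 16.
Top: 16(5.2592689790) − (5.2569914972) = 78.8913121668
Denominator 16 − 1 = 15.
78.8913121668 ÷ 15 = 5.2594208111
Shift from A(h/2): +0.0001518321.

5.259421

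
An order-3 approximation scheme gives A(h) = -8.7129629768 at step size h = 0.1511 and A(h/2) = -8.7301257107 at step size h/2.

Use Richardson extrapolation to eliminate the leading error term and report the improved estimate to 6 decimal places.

-8.732578

Method order is 3; weight 2^3 = 8.
8*(-8.7301257107) − (-8.7129629768) = -61.1280427088
(8*(-8.7301257107) − (-8.7129629768))/(8 − 1) = -8.7325775298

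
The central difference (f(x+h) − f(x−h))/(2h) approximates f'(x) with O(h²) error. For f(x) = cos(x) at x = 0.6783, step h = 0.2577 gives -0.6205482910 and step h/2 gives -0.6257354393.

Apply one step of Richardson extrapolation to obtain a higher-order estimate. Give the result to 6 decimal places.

The method has order 2: 2^2 = 4.
4 × (-0.6257354393) − (-0.6205482910) = -1.8823934662
Denominator 4 − 1 = 3.
R = (-1.8823934662)/3 = -0.6274644887
Gap between inputs: 5.187e-03; correction applied: −0.0017290494.

-0.627464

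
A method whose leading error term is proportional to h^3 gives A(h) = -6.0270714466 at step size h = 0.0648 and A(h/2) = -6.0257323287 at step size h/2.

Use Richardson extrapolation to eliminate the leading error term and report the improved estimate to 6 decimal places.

-6.025541

Leading term ∝ h^3; use weight 8 = 2^3.
2^3×A(h/2) = -48.2058586296; minus A(h) gives -42.1787871830.
(8×(-6.0257323287) − (-6.0270714466))/(8 − 1) = -6.0255410261
Gap between inputs: 1.339e-03; correction applied: +0.0001913026.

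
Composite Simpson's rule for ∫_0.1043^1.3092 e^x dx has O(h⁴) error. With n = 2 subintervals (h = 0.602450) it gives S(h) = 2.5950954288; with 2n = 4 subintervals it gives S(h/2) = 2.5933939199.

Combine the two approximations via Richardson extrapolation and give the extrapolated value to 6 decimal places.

With r = 4 the leading error scales as h^4, so the weight is 2^4 = 16.
Difference of the inputs: 2.5933939199 − 2.5950954288 = -0.0017015089
Correction (A(h/2) − A(h))/(16 − 1) = (-0.0017015089)/15 = -0.0001134339
R = A(h/2) + (A(h/2) − A(h))/15 = 2.5933939199 − 0.0001134339 = 2.5932804860

2.593280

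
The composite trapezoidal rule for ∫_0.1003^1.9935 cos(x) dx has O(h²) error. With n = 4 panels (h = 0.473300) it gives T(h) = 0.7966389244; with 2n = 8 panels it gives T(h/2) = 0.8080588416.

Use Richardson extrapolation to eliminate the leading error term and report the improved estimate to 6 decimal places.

r = 2: numerator weight 4, denominator 3.
4·0.8080588416 = 3.2322353664; 3.2322353664 − 0.7966389244 = 2.4355964420
Divide by 2^2 − 1 = 3.
R = 2.4355964420/3 = 0.8118654807
Gap between inputs: 1.142e-02; correction applied: +0.0038066391.

0.811865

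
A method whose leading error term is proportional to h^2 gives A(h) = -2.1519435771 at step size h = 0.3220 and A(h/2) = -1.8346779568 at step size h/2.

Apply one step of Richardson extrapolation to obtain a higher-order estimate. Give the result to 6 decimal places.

-1.728923

The method has order 2: 2^2 = 4.
2^2*A(h/2) = -7.3387118272; minus A(h) gives -5.1867682501.
Denominator 4 − 1 = 3.
So the Richardson estimate is -1.7289227500.
Shift from A(h/2): +0.1057552068.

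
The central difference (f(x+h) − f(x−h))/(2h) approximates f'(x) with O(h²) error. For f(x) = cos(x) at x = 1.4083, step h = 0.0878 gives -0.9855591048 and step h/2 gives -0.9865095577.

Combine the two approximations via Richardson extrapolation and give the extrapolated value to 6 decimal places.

The method has order 2: 2^2 = 4.
Top: 4(-0.9865095577) − (-0.9855591048) = -2.9604791260
(-2.9604791260) ÷ 3 = -0.9868263753

-0.986826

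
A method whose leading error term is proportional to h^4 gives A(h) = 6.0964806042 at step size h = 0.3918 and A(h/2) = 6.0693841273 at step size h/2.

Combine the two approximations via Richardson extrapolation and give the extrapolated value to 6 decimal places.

6.067578

r = 4, so 2^r = 16.
Numerator 16×A(h/2) − A(h) = 16×6.0693841273 − 6.0964806042 = 91.0136654326
(16×6.0693841273 − 6.0964806042)/(16 − 1) = 6.0675776955
Gap between inputs: 2.710e-02; correction applied: −0.0018064318.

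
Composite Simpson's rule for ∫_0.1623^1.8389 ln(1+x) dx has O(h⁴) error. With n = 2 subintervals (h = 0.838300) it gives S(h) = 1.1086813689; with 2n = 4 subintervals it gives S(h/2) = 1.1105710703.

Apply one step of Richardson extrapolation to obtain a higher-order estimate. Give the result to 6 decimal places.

1.110697

Method order is 4; weight 2^4 = 16.
2^4*A(h/2) = 17.7691371248; minus A(h) gives 16.6604557559.
Extrapolated: 16.6604557559 / 15 = 1.1106970504
Gap between inputs: 1.890e-03; correction applied: +0.0001259801.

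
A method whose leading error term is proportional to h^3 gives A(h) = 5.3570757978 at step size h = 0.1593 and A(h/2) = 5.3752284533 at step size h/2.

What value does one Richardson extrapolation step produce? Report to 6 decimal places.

Error is O(h^3); halving h shrinks it by 2^3 = 8.
Difference of the inputs: 5.3752284533 − 5.3570757978 = 0.0181526555
Correction (A(h/2) − A(h))/(8 − 1) = 0.0181526555/7 = 0.0025932365
R = 5.3752284533 + 0.0025932365 = 5.3778216898
Shift from A(h/2): +0.0025932365.

5.377822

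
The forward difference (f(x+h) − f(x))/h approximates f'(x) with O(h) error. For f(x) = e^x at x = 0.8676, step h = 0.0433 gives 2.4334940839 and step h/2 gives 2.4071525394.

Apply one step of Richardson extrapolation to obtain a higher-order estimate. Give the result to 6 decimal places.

r = 1: numerator weight 2, denominator 1.
A(h/2) − A(h) = 2.4071525394 − 2.4334940839 = -0.0263415445
Correction (A(h/2) − A(h))/(2 − 1) = (-0.0263415445)/1 = -0.0263415445
R = 2.4071525394 − 0.0263415445 = 2.3808109949
Shift from A(h/2): −0.0263415445.

2.380811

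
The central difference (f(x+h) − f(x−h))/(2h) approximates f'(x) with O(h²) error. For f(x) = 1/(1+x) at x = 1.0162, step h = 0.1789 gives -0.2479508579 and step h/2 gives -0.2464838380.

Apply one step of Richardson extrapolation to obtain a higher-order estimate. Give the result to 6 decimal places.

-0.245995

Leading term ∝ h^2; use weight 4 = 2^2.
Numerator 4*A(h/2) − A(h) = 4*(-0.2464838380) − (-0.2479508579) = -0.7379844941
Extrapolated: (-0.7379844941) / 3 = -0.2459948314
Gap between inputs: 1.467e-03; correction applied: +0.0004890066.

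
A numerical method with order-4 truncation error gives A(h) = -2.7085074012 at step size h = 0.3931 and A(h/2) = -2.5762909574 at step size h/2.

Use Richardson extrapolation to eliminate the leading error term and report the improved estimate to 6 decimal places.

The method has order 4: 2^4 = 16.
Weighted: (-41.2206553184) − (-2.7085074012) = -38.5121479172
Extrapolated: (-38.5121479172) / 15 = -2.5674765278

-2.567477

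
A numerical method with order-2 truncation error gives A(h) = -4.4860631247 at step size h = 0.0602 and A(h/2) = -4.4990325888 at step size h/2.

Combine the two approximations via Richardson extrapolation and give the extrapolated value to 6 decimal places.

-4.503356

Leading term ∝ h^2; use weight 4 = 2^2.
4×(-4.4990325888) = -17.9961303552; (-17.9961303552) − (-4.4860631247) = -13.5100672305
Denominator 4 − 1 = 3.
Result: -4.5033557435
Gap between inputs: 1.297e-02; correction applied: −0.0043231547.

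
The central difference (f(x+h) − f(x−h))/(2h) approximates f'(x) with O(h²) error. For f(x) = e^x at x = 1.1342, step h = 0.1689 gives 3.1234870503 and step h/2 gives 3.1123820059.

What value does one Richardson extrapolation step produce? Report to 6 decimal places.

r = 2, so 2^r = 4.
Top: 4(3.1123820059) − (3.1234870503) = 9.3260409733
R = 9.3260409733/3 = 3.1086803244

3.108680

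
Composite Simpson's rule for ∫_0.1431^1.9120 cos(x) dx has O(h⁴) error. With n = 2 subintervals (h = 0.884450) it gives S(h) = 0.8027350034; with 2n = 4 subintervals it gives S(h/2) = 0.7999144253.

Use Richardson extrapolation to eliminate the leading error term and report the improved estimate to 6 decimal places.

Error is O(h^4); halving h shrinks it by 2^4 = 16.
16*0.7999144253 = 12.7986308048; 12.7986308048 − 0.8027350034 = 11.9958958014
Extrapolated: 11.9958958014 / 15 = 0.7997263868
Gap between inputs: 2.821e-03; correction applied: −0.0001880385.

0.799726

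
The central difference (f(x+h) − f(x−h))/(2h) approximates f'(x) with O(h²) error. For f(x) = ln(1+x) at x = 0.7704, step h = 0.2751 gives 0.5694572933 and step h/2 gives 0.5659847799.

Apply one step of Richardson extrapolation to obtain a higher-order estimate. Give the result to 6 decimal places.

0.564827

Leading term ∝ h^2; use weight 4 = 2^2.
2^2×A(h/2) = 2.2639391196; minus A(h) gives 1.6944818263.
Extrapolated: 1.6944818263 / 3 = 0.5648272754
Shift from A(h/2): −0.0011575045.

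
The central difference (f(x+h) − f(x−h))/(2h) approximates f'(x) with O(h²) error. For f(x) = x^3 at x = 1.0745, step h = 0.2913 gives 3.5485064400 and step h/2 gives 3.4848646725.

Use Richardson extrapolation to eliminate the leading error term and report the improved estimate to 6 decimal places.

Error is O(h^2); halving h shrinks it by 2^2 = 4.
4×3.4848646725 = 13.9394586900; subtract 3.5485064400 → 10.3909522500
Divide by 2^2 − 1 = 3.
So the Richardson estimate is 3.4636507500.

3.463651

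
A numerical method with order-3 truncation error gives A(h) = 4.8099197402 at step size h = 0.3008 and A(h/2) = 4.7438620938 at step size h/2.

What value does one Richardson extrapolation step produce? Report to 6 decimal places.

4.734425

r = 3, so 2^r = 8.
8 × 4.7438620938 = 37.9508967504; subtract 4.8099197402 → 33.1409770102
Denominator 8 − 1 = 7.
So the Richardson estimate is 4.7344252872.
Correction |R − A(h/2)| = 9.437e-03; gap |A(h/2) − A(h)| = 6.606e-02.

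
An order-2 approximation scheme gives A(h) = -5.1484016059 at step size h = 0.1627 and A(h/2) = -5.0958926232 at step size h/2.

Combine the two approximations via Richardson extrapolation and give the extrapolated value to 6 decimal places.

Error is O(h^2); halving h shrinks it by 2^2 = 4.
4×(-5.0958926232) = -20.3835704928; (-20.3835704928) − (-5.1484016059) = -15.2351688869
Divide by 2^2 − 1 = 3.
Extrapolated: (-15.2351688869) / 3 = -5.0783896290

-5.078390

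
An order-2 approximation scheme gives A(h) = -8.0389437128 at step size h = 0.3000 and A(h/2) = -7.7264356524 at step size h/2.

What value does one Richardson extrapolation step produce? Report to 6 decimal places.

-7.622266

Leading term ∝ h^2; use weight 4 = 2^2.
Difference of the inputs: -7.7264356524 − (-8.0389437128) = 0.3125080604
Divide by 2^2 − 1 = 3: 0.3125080604/3 = 0.1041693535
R = -7.7264356524 + 0.1041693535 = -7.6222662989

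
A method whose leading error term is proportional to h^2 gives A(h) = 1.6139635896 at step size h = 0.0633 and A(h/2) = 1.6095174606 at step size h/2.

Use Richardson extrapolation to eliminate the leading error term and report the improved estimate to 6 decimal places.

1.608035

The method has order 2: 2^2 = 4.
2^2·A(h/2) = 6.4380698424; minus A(h) gives 4.8241062528.
Extrapolated: 4.8241062528 / 3 = 1.6080354176
Gap between inputs: 4.446e-03; correction applied: −0.0014820430.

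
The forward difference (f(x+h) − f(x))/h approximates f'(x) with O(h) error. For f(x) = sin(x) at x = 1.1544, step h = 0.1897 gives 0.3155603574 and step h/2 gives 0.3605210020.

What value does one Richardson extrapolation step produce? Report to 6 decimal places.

r = 1: numerator weight 2, denominator 1.
Numerator 2*A(h/2) − A(h) = 2*0.3605210020 − 0.3155603574 = 0.4054816466
Denominator 2 − 1 = 1.
So the Richardson estimate is 0.4054816466.
Shift from A(h/2): +0.0449606446.

0.405482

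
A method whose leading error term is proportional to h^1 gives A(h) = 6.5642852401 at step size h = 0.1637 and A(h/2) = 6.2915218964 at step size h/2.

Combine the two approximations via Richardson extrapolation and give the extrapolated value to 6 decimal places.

6.018759

r = 1, so 2^r = 2.
Difference of the inputs: 6.2915218964 − 6.5642852401 = -0.2727633437
Divide by 2^1 − 1 = 1: (-0.2727633437)/1 = -0.2727633437
R = 6.2915218964 − 0.2727633437 = 6.0187585527
Shift from A(h/2): −0.2727633437.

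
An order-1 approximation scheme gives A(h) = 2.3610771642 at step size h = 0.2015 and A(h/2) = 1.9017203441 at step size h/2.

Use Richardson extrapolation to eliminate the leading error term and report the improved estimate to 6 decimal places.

Leading term ∝ h^1; use weight 2 = 2^1.
2^1 × A(h/2) = 3.8034406882; minus A(h) gives 1.4423635240.
Denominator 2 − 1 = 1.
R = 1.4423635240/1 = 1.4423635240
Gap between inputs: 4.594e-01; correction applied: −0.4593568201.

1.442364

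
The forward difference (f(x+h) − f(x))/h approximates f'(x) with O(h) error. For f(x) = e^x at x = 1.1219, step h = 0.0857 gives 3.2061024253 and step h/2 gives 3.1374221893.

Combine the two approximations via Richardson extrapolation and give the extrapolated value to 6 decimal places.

r = 1: numerator weight 2, denominator 1.
2×3.1374221893 = 6.2748443786; 6.2748443786 − 3.2061024253 = 3.0687419533
R = 3.0687419533/1 = 3.0687419533
Gap between inputs: 6.868e-02; correction applied: −0.0686802360.

3.068742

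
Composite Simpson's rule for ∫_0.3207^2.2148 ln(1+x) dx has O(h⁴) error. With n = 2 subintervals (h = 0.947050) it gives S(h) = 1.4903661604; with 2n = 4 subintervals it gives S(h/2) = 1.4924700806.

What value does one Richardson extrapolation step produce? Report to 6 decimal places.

The method has order 4: 2^4 = 16.
Weighted: 23.8795212896 − 1.4903661604 = 22.3891551292
(16·1.4924700806 − 1.4903661604)/(16 − 1) = 1.4926103419

1.492610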